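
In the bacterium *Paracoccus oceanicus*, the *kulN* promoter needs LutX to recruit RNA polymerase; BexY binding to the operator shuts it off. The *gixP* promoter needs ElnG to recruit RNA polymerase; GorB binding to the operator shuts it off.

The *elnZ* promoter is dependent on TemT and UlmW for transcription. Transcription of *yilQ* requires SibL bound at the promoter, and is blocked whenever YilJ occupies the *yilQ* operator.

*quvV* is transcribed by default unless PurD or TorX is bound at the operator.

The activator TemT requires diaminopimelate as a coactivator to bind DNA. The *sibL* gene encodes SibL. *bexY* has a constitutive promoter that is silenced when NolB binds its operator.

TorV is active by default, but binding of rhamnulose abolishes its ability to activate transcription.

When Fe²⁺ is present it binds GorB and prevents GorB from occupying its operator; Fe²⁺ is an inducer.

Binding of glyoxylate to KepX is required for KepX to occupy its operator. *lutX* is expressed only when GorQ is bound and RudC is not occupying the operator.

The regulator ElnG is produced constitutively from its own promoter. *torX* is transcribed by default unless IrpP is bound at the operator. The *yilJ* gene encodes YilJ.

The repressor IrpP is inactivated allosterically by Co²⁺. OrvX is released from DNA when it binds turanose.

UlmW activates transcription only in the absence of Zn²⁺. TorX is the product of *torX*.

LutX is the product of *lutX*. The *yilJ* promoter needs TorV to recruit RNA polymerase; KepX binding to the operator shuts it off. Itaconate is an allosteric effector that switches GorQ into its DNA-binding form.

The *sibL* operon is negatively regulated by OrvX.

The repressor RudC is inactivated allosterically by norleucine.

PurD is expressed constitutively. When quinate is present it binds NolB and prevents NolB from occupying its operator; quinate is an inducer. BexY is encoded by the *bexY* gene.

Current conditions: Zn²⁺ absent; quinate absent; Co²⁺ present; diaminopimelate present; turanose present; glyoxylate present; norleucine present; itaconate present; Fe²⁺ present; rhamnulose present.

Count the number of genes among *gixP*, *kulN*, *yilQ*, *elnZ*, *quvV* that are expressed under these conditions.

4

Fe²⁺ is present, so GorB is inactive.
ElnG is produced constitutively and is active.
No repressor is bound and ElnG is active, so *gixP* is transcribed.
→ *gixP* is ON.
Norleucine is present, so RudC is inactive.
Itaconate is present, so GorQ is active.
No repressor is bound and GorQ is active, so *lutX* is transcribed.
So LutX is produced and active.
Quinate is absent, so NolB is active.
With repressor NolB bound, *bexY* is not transcribed.
So BexY is not produced.
No repressor is bound and LutX is active, so *kulN* is transcribed.
→ *kulN* is ON.
Rhamnulose is present, so TorV is inactive.
Glyoxylate is present, so KepX is active.
With repressor KepX bound, *yilJ* is not transcribed.
So YilJ is not produced.
Turanose is present, so OrvX is inactive.
With no repressor bound, *sibL* is transcribed.
So SibL is produced and active.
No repressor is bound and SibL is active, so *yilQ* is transcribed.
→ *yilQ* is ON.
Diaminopimelate is present, so TemT is active.
Zn²⁺ is absent, so UlmW is active.
No repressor is bound and TemT and UlmW are active, so *elnZ* is transcribed.
→ *elnZ* is ON.
PurD is produced constitutively and is active.
Co²⁺ is present, so IrpP is inactive.
With no repressor bound, *torX* is transcribed.
So TorX is produced and active.
With repressor PurD bound, *quvV* is not transcribed.
→ *quvV* is OFF.
4 of the 5 genes are transcribed.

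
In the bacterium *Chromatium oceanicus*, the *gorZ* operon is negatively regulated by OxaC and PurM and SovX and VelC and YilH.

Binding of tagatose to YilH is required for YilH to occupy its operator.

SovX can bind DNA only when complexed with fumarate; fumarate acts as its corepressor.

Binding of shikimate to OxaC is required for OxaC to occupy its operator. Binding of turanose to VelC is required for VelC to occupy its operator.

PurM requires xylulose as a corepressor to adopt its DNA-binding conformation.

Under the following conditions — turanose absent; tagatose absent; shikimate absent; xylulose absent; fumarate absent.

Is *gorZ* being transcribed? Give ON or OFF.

Shikimate is absent, so OxaC is inactive.
Xylulose is absent, so PurM is inactive.
Fumarate is absent, so SovX is inactive.
Turanose is absent, so VelC is inactive.
Tagatose is absent, so YilH is inactive.
With no repressor bound, *gorZ* is transcribed.

ON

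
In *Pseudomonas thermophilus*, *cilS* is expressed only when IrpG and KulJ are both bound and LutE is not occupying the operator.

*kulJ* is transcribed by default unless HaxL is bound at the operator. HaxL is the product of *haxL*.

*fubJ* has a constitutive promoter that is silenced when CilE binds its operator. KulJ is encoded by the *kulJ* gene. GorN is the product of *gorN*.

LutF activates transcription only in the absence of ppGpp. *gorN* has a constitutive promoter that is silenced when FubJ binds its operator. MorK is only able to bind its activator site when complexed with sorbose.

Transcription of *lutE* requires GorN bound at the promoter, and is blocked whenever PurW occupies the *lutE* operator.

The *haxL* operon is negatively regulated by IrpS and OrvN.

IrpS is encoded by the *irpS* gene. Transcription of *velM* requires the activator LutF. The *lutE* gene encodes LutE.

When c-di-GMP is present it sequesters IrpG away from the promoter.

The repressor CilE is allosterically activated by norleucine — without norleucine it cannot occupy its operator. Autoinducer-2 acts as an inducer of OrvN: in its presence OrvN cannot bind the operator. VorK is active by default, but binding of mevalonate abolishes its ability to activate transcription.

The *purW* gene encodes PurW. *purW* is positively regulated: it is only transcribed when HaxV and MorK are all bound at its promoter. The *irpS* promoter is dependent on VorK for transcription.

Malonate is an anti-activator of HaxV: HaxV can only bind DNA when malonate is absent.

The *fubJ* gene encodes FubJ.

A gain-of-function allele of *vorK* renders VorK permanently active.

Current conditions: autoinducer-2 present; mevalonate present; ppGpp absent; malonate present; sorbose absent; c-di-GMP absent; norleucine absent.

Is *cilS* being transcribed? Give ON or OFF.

ON

c-di-GMP is absent, so IrpG is active.
VorK is constitutively active in this strain.
No repressor is bound and VorK is active, so *irpS* is transcribed.
So IrpS is produced and active.
Autoinducer-2 is present, so OrvN is inactive.
With repressor IrpS bound, *haxL* is not transcribed.
So HaxL is not produced.
With no repressor bound, *kulJ* is transcribed.
So KulJ is produced and active.
Norleucine is absent, so CilE is inactive.
With no repressor bound, *fubJ* is transcribed.
So FubJ is produced and active.
With repressor FubJ bound, *gorN* is not transcribed.
So GorN is not produced.
Malonate is present, so HaxV is inactive.
Sorbose is absent, so MorK is inactive.
Required activator HaxV is absent, so *purW* is not transcribed.
So PurW is not produced.
Required activator GorN is absent, so *lutE* is not transcribed.
So LutE is not produced.
No repressor is bound and IrpG and KulJ are active, so *cilS* is transcribed.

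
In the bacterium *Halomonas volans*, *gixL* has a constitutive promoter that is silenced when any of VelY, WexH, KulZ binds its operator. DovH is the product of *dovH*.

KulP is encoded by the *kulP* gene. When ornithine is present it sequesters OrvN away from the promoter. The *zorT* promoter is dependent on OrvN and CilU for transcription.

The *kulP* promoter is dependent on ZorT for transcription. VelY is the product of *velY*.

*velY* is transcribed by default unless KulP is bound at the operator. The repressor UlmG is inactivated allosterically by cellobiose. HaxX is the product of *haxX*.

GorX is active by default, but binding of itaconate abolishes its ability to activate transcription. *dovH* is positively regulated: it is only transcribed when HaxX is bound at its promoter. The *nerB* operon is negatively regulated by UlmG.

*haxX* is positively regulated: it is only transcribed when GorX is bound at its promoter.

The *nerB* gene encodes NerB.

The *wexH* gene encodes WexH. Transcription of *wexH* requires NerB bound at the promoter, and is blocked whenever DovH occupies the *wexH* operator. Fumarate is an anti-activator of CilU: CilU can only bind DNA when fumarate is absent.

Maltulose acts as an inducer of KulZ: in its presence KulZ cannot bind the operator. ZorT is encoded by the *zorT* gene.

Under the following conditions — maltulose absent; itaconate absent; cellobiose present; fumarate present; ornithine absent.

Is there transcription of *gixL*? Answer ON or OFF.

Ornithine is absent, so OrvN is active.
Fumarate is present, so CilU is inactive.
Required activator CilU is absent, so *zorT* is not transcribed.
So ZorT is not produced.
Required activator ZorT is absent, so *kulP* is not transcribed.
So KulP is not produced.
With no repressor bound, *velY* is transcribed.
So VelY is produced and active.
Itaconate is absent, so GorX is active.
No repressor is bound and GorX is active, so *haxX* is transcribed.
So HaxX is produced and active.
No repressor is bound and HaxX is active, so *dovH* is transcribed.
So DovH is produced and active.
Cellobiose is present, so UlmG is inactive.
With no repressor bound, *nerB* is transcribed.
So NerB is produced and active.
With repressor DovH bound, *wexH* is not transcribed.
So WexH is not produced.
Maltulose is absent, so KulZ is active.
With repressor VelY bound, *gixL* is not transcribed.

OFF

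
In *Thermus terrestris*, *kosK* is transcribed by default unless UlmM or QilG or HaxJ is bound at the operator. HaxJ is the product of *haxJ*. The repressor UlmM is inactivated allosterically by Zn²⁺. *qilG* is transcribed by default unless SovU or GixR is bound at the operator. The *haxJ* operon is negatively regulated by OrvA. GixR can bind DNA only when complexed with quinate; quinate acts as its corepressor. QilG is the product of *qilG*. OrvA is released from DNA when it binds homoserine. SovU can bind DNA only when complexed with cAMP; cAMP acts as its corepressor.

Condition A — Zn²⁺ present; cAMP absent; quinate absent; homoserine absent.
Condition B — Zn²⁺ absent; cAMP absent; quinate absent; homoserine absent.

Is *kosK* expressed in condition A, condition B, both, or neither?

Condition A:
Zn²⁺ is present, so UlmM is inactive.
cAMP is absent, so SovU is inactive.
Quinate is absent, so GixR is inactive.
With no repressor bound, *qilG* is transcribed.
So QilG is produced and active.
Homoserine is absent, so OrvA is active.
With repressor OrvA bound, *haxJ* is not transcribed.
So HaxJ is not produced.
With repressor QilG bound, *kosK* is not transcribed.
→ *kosK* is OFF in A.
Condition B:
Zn²⁺ is absent, so UlmM is active.
cAMP is absent, so SovU is inactive.
Quinate is absent, so GixR is inactive.
With no repressor bound, *qilG* is transcribed.
So QilG is produced and active.
Homoserine is absent, so OrvA is active.
With repressor OrvA bound, *haxJ* is not transcribed.
So HaxJ is not produced.
With repressor UlmM bound, *kosK* is not transcribed.
→ *kosK* is OFF in B.

neither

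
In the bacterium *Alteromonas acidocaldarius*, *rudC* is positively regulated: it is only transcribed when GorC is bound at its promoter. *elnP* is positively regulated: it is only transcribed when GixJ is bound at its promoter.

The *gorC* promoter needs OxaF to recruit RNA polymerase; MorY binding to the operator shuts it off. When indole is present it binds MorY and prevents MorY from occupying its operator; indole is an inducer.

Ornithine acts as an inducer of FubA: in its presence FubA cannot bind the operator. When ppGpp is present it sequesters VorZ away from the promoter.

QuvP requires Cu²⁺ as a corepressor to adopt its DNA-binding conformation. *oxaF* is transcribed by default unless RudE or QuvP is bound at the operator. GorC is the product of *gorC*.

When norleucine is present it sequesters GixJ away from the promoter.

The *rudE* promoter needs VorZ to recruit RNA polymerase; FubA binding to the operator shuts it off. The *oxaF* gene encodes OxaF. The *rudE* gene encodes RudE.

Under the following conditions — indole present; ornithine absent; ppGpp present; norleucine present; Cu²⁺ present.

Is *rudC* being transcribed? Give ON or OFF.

ppGpp is present, so VorZ is inactive.
Ornithine is absent, so FubA is active.
With repressor FubA bound, *rudE* is not transcribed.
So RudE is not produced.
Cu²⁺ is present, so QuvP is active.
With repressor QuvP bound, *oxaF* is not transcribed.
So OxaF is not produced.
Indole is present, so MorY is inactive.
Required activator OxaF is absent, so *gorC* is not transcribed.
So GorC is not produced.
Required activator GorC is absent, so *rudC* is not transcribed.

OFF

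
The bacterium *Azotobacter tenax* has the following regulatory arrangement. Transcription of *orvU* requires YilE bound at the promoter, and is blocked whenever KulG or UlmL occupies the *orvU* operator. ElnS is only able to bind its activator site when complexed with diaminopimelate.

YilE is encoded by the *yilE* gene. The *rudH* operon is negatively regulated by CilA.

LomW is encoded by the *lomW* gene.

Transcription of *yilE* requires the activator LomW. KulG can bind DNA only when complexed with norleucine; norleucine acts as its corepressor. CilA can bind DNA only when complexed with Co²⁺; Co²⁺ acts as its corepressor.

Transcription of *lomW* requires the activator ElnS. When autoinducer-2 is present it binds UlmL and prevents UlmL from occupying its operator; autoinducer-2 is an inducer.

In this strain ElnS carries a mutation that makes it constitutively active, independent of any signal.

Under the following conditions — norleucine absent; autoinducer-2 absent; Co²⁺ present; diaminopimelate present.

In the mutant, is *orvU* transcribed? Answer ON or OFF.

OFF

ElnS is constitutively active in this strain.
No repressor is bound and ElnS is active, so *lomW* is transcribed.
So LomW is produced and active.
No repressor is bound and LomW is active, so *yilE* is transcribed.
So YilE is produced and active.
Norleucine is absent, so KulG is inactive.
Autoinducer-2 is absent, so UlmL is active.
With repressor UlmL bound, *orvU* is not transcribed.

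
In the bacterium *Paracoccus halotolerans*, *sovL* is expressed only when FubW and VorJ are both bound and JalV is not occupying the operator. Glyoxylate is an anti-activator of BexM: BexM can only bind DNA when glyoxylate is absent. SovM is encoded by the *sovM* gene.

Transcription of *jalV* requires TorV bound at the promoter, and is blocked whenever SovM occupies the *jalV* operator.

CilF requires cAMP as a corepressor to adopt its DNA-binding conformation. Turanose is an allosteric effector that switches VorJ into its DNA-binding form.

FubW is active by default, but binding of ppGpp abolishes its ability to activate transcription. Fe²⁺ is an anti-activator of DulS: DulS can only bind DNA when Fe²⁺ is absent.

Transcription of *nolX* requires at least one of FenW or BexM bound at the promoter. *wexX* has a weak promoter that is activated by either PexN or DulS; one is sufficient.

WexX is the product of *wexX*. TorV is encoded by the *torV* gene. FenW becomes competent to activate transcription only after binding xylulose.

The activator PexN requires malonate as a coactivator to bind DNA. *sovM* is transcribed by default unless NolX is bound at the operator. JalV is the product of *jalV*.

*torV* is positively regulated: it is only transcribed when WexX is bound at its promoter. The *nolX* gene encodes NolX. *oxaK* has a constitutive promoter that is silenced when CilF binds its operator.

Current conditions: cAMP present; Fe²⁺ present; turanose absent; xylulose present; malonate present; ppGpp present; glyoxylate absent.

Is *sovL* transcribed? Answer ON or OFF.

Xylulose is present, so FenW is active.
Glyoxylate is absent, so BexM is active.
Activator FenW is present, so *nolX* is transcribed.
So NolX is produced and active.
With repressor NolX bound, *sovM* is not transcribed.
So SovM is not produced.
Malonate is present, so PexN is active.
Fe²⁺ is present, so DulS is inactive.
Activator PexN is present, so *wexX* is transcribed.
So WexX is produced and active.
No repressor is bound and WexX is active, so *torV* is transcribed.
So TorV is produced and active.
No repressor is bound and TorV is active, so *jalV* is transcribed.
So JalV is produced and active.
ppGpp is present, so FubW is inactive.
Turanose is absent, so VorJ is inactive.
With repressor JalV bound, *sovL* is not transcribed.

OFF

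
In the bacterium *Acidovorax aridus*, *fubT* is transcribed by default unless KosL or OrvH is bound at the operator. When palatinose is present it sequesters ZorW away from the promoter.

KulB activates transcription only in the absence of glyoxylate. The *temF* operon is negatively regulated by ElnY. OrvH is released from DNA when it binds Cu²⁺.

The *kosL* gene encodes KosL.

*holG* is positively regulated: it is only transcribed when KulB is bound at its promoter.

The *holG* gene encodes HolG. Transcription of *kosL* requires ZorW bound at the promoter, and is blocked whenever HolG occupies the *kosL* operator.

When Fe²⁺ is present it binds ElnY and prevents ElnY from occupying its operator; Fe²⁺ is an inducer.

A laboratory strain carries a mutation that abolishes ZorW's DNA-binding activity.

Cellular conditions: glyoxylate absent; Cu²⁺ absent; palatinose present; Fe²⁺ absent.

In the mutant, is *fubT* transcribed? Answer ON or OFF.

OFF

ZorW is non-functional in this strain, so it has no effect.
Glyoxylate is absent, so KulB is active.
No repressor is bound and KulB is active, so *holG* is transcribed.
So HolG is produced and active.
With repressor HolG bound, *kosL* is not transcribed.
So KosL is not produced.
Cu²⁺ is absent, so OrvH is active.
With repressor OrvH bound, *fubT* is not transcribed.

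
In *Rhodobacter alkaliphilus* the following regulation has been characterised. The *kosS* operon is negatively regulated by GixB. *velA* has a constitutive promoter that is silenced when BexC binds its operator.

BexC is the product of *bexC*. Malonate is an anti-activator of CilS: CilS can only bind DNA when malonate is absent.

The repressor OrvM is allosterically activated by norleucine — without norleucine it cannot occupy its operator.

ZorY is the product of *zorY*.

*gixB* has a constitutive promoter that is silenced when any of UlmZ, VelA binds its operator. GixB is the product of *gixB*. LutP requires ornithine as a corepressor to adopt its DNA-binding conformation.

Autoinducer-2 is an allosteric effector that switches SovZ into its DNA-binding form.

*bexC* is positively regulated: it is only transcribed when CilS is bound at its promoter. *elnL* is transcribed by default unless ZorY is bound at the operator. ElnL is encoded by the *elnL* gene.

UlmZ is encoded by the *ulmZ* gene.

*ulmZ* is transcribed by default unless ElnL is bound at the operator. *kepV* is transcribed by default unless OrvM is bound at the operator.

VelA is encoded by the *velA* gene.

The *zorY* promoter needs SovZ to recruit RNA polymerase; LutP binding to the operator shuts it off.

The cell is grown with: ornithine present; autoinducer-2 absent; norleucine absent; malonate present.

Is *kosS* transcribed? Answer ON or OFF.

ON

Ornithine is present, so LutP is active.
Autoinducer-2 is absent, so SovZ is inactive.
With repressor LutP bound, *zorY* is not transcribed.
So ZorY is not produced.
With no repressor bound, *elnL* is transcribed.
So ElnL is produced and active.
With repressor ElnL bound, *ulmZ* is not transcribed.
So UlmZ is not produced.
Malonate is present, so CilS is inactive.
Required activator CilS is absent, so *bexC* is not transcribed.
So BexC is not produced.
With no repressor bound, *velA* is transcribed.
So VelA is produced and active.
With repressor VelA bound, *gixB* is not transcribed.
So GixB is not produced.
With no repressor bound, *kosS* is transcribed.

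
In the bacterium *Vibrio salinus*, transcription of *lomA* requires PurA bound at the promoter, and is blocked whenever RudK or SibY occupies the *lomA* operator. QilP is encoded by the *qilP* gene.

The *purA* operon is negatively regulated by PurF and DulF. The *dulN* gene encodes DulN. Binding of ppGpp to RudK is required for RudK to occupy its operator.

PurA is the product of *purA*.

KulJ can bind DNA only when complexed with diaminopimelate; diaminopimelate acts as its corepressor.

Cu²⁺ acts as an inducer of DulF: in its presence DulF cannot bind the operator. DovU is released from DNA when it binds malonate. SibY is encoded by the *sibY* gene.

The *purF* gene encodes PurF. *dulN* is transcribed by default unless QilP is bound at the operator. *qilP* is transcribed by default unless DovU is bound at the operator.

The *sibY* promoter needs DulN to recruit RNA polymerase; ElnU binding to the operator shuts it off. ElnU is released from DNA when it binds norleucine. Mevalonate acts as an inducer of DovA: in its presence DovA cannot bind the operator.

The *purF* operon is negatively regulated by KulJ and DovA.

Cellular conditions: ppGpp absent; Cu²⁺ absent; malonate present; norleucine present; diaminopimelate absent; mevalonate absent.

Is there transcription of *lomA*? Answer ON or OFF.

ppGpp is absent, so RudK is inactive.
Norleucine is present, so ElnU is inactive.
Malonate is present, so DovU is inactive.
With no repressor bound, *qilP* is transcribed.
So QilP is produced and active.
With repressor QilP bound, *dulN* is not transcribed.
So DulN is not produced.
Required activator DulN is absent, so *sibY* is not transcribed.
So SibY is not produced.
Diaminopimelate is absent, so KulJ is inactive.
Mevalonate is absent, so DovA is active.
With repressor DovA bound, *purF* is not transcribed.
So PurF is not produced.
Cu²⁺ is absent, so DulF is active.
With repressor DulF bound, *purA* is not transcribed.
So PurA is not produced.
Required activator PurA is absent, so *lomA* is not transcribed.

OFF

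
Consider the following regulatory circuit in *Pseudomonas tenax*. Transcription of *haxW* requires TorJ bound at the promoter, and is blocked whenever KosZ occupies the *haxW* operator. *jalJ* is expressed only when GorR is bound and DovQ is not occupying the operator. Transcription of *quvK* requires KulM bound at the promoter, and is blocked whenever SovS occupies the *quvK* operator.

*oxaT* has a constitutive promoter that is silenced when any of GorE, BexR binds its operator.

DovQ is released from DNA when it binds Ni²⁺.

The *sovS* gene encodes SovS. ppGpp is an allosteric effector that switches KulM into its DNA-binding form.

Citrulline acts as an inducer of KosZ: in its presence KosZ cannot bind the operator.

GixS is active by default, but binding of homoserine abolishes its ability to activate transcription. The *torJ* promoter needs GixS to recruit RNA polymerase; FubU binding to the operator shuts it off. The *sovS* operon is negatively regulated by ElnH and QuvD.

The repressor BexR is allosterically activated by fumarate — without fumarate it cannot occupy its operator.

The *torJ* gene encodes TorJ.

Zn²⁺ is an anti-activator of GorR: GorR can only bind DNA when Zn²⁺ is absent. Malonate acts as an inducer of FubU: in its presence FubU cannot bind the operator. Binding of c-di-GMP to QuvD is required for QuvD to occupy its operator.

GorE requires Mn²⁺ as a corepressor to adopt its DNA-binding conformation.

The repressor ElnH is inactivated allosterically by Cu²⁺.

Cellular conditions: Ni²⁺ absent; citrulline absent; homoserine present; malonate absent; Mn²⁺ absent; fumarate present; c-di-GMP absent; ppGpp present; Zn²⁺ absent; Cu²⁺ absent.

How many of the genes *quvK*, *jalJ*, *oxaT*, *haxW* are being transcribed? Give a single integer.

Cu²⁺ is absent, so ElnH is active.
c-di-GMP is absent, so QuvD is inactive.
With repressor ElnH bound, *sovS* is not transcribed.
So SovS is not produced.
ppGpp is present, so KulM is active.
No repressor is bound and KulM is active, so *quvK* is transcribed.
→ *quvK* is ON.
Zn²⁺ is absent, so GorR is active.
Ni²⁺ is absent, so DovQ is active.
With repressor DovQ bound, *jalJ* is not transcribed.
→ *jalJ* is OFF.
Mn²⁺ is absent, so GorE is inactive.
Fumarate is present, so BexR is active.
With repressor BexR bound, *oxaT* is not transcribed.
→ *oxaT* is OFF.
Malonate is absent, so FubU is active.
Homoserine is present, so GixS is inactive.
With repressor FubU bound, *torJ* is not transcribed.
So TorJ is not produced.
Citrulline is absent, so KosZ is active.
With repressor KosZ bound, *haxW* is not transcribed.
→ *haxW* is OFF.
1 of the 4 genes is transcribed.

1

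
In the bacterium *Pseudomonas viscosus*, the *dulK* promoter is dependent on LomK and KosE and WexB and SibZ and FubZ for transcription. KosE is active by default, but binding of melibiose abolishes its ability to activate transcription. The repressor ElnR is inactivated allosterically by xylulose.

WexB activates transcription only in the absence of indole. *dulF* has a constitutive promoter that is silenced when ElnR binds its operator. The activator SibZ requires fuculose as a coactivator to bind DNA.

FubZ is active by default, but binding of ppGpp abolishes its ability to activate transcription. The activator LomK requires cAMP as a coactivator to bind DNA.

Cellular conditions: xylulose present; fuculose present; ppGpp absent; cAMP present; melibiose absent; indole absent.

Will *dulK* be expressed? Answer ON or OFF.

ON

cAMP is present, so LomK is active.
Melibiose is absent, so KosE is active.
Indole is absent, so WexB is active.
Fuculose is present, so SibZ is active.
ppGpp is absent, so FubZ is active.
No repressor is bound and LomK and KosE and WexB and SibZ and FubZ are active, so *dulK* is transcribed.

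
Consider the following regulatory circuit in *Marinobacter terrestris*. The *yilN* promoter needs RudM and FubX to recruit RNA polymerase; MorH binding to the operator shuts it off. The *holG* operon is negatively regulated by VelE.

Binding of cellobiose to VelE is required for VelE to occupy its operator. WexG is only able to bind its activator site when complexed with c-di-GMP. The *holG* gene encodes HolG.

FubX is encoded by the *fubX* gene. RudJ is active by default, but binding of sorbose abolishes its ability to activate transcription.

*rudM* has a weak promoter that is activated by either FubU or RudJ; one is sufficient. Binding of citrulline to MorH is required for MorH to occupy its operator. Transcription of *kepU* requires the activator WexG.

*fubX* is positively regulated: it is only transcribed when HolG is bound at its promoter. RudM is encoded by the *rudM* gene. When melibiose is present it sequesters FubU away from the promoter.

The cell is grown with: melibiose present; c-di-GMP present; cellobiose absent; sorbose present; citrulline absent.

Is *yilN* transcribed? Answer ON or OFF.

OFF

Melibiose is present, so FubU is inactive.
Sorbose is present, so RudJ is inactive.
No activator is available at the *rudM* promoter, so *rudM* is not transcribed.
So RudM is not produced.
Citrulline is absent, so MorH is inactive.
Cellobiose is absent, so VelE is inactive.
With no repressor bound, *holG* is transcribed.
So HolG is produced and active.
No repressor is bound and HolG is active, so *fubX* is transcribed.
So FubX is produced and active.
Required activator RudM is absent, so *yilN* is not transcribed.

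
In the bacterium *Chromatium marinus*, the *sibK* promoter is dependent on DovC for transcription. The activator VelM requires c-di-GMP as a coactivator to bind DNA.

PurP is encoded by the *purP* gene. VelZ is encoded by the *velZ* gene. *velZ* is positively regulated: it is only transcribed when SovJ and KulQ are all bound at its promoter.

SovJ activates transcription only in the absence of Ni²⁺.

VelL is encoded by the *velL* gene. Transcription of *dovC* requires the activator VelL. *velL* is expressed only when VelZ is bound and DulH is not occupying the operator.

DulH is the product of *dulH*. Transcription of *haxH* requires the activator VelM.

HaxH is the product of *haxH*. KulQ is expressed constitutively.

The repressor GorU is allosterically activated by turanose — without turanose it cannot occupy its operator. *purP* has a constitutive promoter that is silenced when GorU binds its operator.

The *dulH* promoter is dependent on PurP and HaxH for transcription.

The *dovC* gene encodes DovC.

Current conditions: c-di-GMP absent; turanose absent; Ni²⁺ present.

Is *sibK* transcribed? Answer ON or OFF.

Turanose is absent, so GorU is inactive.
With no repressor bound, *purP* is transcribed.
So PurP is produced and active.
c-di-GMP is absent, so VelM is inactive.
Required activator VelM is absent, so *haxH* is not transcribed.
So HaxH is not produced.
Required activator HaxH is absent, so *dulH* is not transcribed.
So DulH is not produced.
Ni²⁺ is present, so SovJ is inactive.
KulQ is produced constitutively and is active.
Required activator SovJ is absent, so *velZ* is not transcribed.
So VelZ is not produced.
Required activator VelZ is absent, so *velL* is not transcribed.
So VelL is not produced.
Required activator VelL is absent, so *dovC* is not transcribed.
So DovC is not produced.
Required activator DovC is absent, so *sibK* is not transcribed.

OFF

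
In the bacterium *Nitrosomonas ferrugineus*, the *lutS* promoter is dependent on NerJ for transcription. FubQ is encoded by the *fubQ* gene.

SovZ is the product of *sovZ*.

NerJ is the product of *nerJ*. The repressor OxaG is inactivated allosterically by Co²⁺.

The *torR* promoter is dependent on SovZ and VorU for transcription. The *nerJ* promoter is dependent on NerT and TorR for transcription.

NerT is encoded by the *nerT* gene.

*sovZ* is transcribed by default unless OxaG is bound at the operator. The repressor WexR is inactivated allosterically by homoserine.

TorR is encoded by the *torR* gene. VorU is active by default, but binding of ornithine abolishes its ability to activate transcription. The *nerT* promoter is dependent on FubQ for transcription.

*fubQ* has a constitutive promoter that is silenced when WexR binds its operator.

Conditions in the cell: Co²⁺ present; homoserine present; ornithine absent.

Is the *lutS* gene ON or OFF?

ON

Homoserine is present, so WexR is inactive.
With no repressor bound, *fubQ* is transcribed.
So FubQ is produced and active.
No repressor is bound and FubQ is active, so *nerT* is transcribed.
So NerT is produced and active.
Co²⁺ is present, so OxaG is inactive.
With no repressor bound, *sovZ* is transcribed.
So SovZ is produced and active.
Ornithine is absent, so VorU is active.
No repressor is bound and SovZ and VorU are active, so *torR* is transcribed.
So TorR is produced and active.
No repressor is bound and NerT and TorR are active, so *nerJ* is transcribed.
So NerJ is produced and active.
No repressor is bound and NerJ is active, so *lutS* is transcribed.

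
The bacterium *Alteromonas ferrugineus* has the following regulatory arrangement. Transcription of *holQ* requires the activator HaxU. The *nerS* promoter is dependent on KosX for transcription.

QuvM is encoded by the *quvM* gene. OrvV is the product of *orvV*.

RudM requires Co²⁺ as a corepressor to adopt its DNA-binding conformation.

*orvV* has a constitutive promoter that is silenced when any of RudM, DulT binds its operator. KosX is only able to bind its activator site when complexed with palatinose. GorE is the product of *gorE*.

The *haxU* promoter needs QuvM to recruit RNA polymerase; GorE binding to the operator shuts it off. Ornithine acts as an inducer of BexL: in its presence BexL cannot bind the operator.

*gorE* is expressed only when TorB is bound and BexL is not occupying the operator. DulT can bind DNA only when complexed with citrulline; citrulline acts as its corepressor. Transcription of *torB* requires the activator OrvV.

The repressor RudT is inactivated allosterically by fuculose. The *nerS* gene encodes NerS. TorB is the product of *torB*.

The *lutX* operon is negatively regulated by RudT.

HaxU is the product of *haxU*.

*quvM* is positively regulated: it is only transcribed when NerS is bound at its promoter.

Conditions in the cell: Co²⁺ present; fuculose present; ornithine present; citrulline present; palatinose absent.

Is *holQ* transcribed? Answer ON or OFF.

Co²⁺ is present, so RudM is active.
Citrulline is present, so DulT is active.
With repressor RudM bound, *orvV* is not transcribed.
So OrvV is not produced.
Required activator OrvV is absent, so *torB* is not transcribed.
So TorB is not produced.
Ornithine is present, so BexL is inactive.
Required activator TorB is absent, so *gorE* is not transcribed.
So GorE is not produced.
Palatinose is absent, so KosX is inactive.
Required activator KosX is absent, so *nerS* is not transcribed.
So NerS is not produced.
Required activator NerS is absent, so *quvM* is not transcribed.
So QuvM is not produced.
Required activator QuvM is absent, so *haxU* is not transcribed.
So HaxU is not produced.
Required activator HaxU is absent, so *holQ* is not transcribed.

OFF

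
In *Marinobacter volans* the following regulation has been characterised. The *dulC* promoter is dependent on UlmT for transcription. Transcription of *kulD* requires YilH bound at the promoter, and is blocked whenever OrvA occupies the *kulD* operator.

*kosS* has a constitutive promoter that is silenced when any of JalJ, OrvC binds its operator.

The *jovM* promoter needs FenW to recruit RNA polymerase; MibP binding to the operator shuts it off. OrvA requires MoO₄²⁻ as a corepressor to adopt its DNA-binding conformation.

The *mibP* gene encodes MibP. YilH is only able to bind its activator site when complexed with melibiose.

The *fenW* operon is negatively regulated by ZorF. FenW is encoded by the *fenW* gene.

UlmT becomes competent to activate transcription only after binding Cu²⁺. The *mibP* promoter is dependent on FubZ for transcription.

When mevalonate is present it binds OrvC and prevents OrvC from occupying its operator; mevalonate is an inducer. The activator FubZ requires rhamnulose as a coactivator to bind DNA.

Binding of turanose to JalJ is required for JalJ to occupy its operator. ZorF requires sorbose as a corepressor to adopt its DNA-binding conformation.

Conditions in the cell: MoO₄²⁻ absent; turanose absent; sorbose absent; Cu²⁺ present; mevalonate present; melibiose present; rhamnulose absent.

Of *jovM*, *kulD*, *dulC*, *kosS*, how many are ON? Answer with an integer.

Sorbose is absent, so ZorF is inactive.
With no repressor bound, *fenW* is transcribed.
So FenW is produced and active.
Rhamnulose is absent, so FubZ is inactive.
Required activator FubZ is absent, so *mibP* is not transcribed.
So MibP is not produced.
No repressor is bound and FenW is active, so *jovM* is transcribed.
→ *jovM* is ON.
MoO₄²⁻ is absent, so OrvA is inactive.
Melibiose is present, so YilH is active.
No repressor is bound and YilH is active, so *kulD* is transcribed.
→ *kulD* is ON.
Cu²⁺ is present, so UlmT is active.
No repressor is bound and UlmT is active, so *dulC* is transcribed.
→ *dulC* is ON.
Turanose is absent, so JalJ is inactive.
Mevalonate is present, so OrvC is inactive.
With no repressor bound, *kosS* is transcribed.
→ *kosS* is ON.
4 of the 4 genes are transcribed.

4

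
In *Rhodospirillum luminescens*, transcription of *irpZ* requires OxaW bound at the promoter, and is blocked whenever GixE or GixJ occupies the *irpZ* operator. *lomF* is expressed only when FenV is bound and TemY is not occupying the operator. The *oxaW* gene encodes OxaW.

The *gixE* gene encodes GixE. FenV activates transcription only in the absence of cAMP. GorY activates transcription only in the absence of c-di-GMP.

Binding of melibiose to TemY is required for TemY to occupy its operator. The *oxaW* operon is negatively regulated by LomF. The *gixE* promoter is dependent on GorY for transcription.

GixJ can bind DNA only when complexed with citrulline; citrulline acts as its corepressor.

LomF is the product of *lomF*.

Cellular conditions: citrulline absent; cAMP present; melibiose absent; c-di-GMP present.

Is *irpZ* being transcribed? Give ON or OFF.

ON

c-di-GMP is present, so GorY is inactive.
Required activator GorY is absent, so *gixE* is not transcribed.
So GixE is not produced.
Citrulline is absent, so GixJ is inactive.
cAMP is present, so FenV is inactive.
Melibiose is absent, so TemY is inactive.
Required activator FenV is absent, so *lomF* is not transcribed.
So LomF is not produced.
With no repressor bound, *oxaW* is transcribed.
So OxaW is produced and active.
No repressor is bound and OxaW is active, so *irpZ* is transcribed.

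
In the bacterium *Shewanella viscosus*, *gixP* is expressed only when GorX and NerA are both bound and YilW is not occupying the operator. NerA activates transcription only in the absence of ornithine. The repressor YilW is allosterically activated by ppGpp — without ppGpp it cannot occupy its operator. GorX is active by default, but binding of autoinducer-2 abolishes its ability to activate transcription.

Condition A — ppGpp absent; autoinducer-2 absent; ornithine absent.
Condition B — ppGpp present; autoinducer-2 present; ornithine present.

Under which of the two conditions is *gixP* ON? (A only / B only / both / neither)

A only

Condition A:
ppGpp is absent, so YilW is inactive.
Autoinducer-2 is absent, so GorX is active.
Ornithine is absent, so NerA is active.
No repressor is bound and GorX and NerA are active, so *gixP* is transcribed.
→ *gixP* is ON in A.
Condition B:
ppGpp is present, so YilW is active.
Autoinducer-2 is present, so GorX is inactive.
Ornithine is present, so NerA is inactive.
With repressor YilW bound, *gixP* is not transcribed.
→ *gixP* is OFF in B.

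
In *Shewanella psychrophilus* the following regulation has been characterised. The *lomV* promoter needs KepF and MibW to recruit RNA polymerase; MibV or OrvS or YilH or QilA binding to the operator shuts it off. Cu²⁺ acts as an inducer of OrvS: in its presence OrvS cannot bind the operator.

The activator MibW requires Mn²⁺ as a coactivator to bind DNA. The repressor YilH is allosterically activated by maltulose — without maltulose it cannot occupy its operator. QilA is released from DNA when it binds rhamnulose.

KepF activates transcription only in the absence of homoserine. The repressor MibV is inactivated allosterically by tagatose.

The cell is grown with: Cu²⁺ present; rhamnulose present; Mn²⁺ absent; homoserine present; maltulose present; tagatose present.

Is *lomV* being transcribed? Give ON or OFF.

OFF

Homoserine is present, so KepF is inactive.
Tagatose is present, so MibV is inactive.
Cu²⁺ is present, so OrvS is inactive.
Maltulose is present, so YilH is active.
Mn²⁺ is absent, so MibW is inactive.
Rhamnulose is present, so QilA is inactive.
With repressor YilH bound, *lomV* is not transcribed.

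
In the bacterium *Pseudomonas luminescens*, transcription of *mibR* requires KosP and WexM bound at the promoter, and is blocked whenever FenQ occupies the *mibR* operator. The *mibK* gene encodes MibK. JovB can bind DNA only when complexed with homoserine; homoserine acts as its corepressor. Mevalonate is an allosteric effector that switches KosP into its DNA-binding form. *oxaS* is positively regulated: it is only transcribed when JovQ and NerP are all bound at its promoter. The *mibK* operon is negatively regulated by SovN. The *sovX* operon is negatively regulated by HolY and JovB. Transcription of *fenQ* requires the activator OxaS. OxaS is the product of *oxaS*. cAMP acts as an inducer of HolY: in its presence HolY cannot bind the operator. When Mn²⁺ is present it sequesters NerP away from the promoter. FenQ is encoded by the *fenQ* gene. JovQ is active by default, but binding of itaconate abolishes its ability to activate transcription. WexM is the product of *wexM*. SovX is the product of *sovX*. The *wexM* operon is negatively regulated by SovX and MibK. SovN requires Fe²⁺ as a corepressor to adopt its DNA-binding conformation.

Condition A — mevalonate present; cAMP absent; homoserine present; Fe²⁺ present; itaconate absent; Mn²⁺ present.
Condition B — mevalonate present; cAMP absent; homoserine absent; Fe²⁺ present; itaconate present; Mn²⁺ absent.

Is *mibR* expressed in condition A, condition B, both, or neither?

Condition A:
Mevalonate is present, so KosP is active.
cAMP is absent, so HolY is active.
Homoserine is present, so JovB is active.
With repressor HolY bound, *sovX* is not transcribed.
So SovX is not produced.
Fe²⁺ is present, so SovN is active.
With repressor SovN bound, *mibK* is not transcribed.
So MibK is not produced.
With no repressor bound, *wexM* is transcribed.
So WexM is produced and active.
Itaconate is absent, so JovQ is active.
Mn²⁺ is present, so NerP is inactive.
Required activator NerP is absent, so *oxaS* is not transcribed.
So OxaS is not produced.
Required activator OxaS is absent, so *fenQ* is not transcribed.
So FenQ is not produced.
No repressor is bound and KosP and WexM are active, so *mibR* is transcribed.
→ *mibR* is ON in A.
Condition B:
Mevalonate is present, so KosP is active.
cAMP is absent, so HolY is active.
Homoserine is absent, so JovB is inactive.
With repressor HolY bound, *sovX* is not transcribed.
So SovX is not produced.
Fe²⁺ is present, so SovN is active.
With repressor SovN bound, *mibK* is not transcribed.
So MibK is not produced.
With no repressor bound, *wexM* is transcribed.
So WexM is produced and active.
Itaconate is present, so JovQ is inactive.
Mn²⁺ is absent, so NerP is active.
Required activator JovQ is absent, so *oxaS* is not transcribed.
So OxaS is not produced.
Required activator OxaS is absent, so *fenQ* is not transcribed.
So FenQ is not produced.
No repressor is bound and KosP and WexM are active, so *mibR* is transcribed.
→ *mibR* is ON in B.

both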